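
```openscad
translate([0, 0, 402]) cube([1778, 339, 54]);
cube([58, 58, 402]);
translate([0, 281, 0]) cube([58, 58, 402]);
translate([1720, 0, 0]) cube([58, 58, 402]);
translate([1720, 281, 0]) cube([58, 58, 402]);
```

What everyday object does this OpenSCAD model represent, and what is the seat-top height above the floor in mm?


A bench. The seat-top height is 456 mm.

A long slab on four corner posts — a bench. The slab sits at z = 402 with thickness 54, so the top is 402 + 54 = 456 mm.


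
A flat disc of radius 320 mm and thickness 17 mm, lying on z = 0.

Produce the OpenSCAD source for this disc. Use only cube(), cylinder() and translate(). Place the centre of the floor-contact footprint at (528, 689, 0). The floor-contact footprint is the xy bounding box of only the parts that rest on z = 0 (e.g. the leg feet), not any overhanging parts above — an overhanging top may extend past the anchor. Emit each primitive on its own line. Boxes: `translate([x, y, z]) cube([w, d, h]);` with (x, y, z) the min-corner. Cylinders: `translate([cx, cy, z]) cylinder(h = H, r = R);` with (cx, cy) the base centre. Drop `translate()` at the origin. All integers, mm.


translate([528, 689, 0]) cylinder(h = 17, r = 320);


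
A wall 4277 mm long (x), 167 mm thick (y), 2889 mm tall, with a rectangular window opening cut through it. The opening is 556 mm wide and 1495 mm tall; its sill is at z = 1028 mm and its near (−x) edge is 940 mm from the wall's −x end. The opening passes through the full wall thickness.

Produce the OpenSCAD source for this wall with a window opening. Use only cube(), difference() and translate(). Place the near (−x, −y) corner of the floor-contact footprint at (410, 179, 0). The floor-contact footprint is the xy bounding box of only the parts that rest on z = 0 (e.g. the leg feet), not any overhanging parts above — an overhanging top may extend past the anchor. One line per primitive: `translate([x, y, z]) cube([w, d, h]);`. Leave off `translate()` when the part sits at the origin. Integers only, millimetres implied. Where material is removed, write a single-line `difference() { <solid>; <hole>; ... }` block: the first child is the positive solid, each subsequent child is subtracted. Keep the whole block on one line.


difference() { translate([410, 179, 0]) cube([4277, 167, 2889]); translate([1350, 179, 1028]) cube([556, 167, 1495]); }


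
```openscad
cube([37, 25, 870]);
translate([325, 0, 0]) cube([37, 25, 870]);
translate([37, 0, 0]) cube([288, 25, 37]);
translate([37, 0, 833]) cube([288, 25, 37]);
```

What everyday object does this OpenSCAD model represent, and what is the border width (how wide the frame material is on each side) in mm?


A picture frame. The border width is 37 mm.

Four thin pieces enclosing a rectangular opening — a picture frame. The two full-height stiles are 870 mm tall; the top rail sits at z = 833 and is 37 mm tall, so the border above the opening is 870 − 833 = 37 mm, matching the stile x-width.


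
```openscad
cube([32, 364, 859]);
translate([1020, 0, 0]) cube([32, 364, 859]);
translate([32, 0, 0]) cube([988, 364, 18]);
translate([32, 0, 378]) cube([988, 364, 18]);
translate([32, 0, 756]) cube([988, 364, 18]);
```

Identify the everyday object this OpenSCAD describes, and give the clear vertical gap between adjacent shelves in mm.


A bookshelf. The clear shelf gap is 360 mm.

Two tall side panels with 3 horizontal boards between them — a bookshelf. The first two shelf undersides are at z = 0 and z = 378; with shelf thickness 18, the clear gap is 378 − 0 − 18 = 360 mm.


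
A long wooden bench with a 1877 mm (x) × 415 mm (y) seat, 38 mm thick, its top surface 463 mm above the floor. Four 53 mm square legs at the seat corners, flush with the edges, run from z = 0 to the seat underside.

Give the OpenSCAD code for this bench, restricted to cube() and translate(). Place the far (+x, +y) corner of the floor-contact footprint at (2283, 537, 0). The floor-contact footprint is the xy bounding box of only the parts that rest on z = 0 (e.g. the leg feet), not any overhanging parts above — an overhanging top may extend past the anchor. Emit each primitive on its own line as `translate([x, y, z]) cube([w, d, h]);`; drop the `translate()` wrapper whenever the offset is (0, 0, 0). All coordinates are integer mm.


// leg_h = 463 − 38 = 425
translate([406, 122, 425]) cube([1877, 415, 38]);
translate([406, 122, 0]) cube([53, 53, 425]);
translate([406, 484, 0]) cube([53, 53, 425]);
translate([2230, 122, 0]) cube([53, 53, 425]);
translate([2230, 484, 0]) cube([53, 53, 425]);


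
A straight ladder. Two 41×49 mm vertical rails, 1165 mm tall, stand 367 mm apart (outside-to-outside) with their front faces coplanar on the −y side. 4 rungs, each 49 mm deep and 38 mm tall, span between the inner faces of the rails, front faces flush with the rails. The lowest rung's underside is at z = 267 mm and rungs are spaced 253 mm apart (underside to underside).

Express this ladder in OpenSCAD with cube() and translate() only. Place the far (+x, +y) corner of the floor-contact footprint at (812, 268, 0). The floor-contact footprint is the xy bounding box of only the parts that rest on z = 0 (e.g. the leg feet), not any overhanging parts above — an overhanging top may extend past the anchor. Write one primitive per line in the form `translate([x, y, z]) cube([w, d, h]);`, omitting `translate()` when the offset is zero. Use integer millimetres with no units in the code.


translate([445, 219, 0]) cube([41, 49, 1165]);
translate([771, 219, 0]) cube([41, 49, 1165]);
translate([486, 219, 267]) cube([285, 49, 38]);
translate([486, 219, 520]) cube([285, 49, 38]);
translate([486, 219, 773]) cube([285, 49, 38]);
translate([486, 219, 1026]) cube([285, 49, 38]);


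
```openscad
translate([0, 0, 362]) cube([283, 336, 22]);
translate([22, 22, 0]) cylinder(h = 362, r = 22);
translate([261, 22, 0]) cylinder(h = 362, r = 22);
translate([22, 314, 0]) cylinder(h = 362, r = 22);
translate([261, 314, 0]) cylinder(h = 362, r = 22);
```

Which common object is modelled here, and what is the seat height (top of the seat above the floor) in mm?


A stool. The seat height is 384 mm.

A 283×336×22 slab at z = 362 on four corner cylinders — a stool. The seat top is 362 + 22 = 384 mm.


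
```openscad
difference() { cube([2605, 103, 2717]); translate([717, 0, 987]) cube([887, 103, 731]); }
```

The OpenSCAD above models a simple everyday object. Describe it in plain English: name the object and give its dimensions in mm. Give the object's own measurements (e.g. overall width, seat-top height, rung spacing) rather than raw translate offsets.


A wall 2605 mm long (x), 103 mm thick (y), 2717 mm tall, with a rectangular window opening cut through it. The opening is 887 mm wide and 731 mm tall; its sill is at z = 987 mm and its near (−x) edge is 717 mm from the wall's −x end. The opening passes through the full wall thickness.


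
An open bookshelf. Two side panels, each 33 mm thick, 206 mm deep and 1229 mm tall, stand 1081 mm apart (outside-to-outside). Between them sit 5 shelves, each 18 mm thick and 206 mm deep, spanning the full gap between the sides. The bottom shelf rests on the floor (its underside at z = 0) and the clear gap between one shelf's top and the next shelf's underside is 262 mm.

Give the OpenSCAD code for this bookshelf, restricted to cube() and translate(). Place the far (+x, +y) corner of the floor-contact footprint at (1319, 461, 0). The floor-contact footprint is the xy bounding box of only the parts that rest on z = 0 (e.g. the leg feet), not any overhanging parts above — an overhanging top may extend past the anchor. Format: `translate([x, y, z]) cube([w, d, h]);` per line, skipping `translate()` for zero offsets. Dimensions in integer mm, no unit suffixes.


translate([238, 255, 0]) cube([33, 206, 1229]);
translate([1286, 255, 0]) cube([33, 206, 1229]);
translate([271, 255, 0]) cube([1015, 206, 18]);
translate([271, 255, 280]) cube([1015, 206, 18]);
translate([271, 255, 560]) cube([1015, 206, 18]);
translate([271, 255, 840]) cube([1015, 206, 18]);
translate([271, 255, 1120]) cube([1015, 206, 18]);


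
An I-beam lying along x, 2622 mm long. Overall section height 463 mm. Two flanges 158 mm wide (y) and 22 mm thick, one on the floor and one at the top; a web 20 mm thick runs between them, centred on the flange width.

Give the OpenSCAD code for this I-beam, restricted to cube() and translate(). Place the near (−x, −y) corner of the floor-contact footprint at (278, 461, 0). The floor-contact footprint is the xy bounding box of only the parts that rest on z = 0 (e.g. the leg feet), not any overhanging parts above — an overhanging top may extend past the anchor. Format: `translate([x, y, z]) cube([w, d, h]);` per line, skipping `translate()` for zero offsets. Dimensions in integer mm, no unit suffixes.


translate([278, 461, 0]) cube([2622, 158, 22]);
translate([278, 530, 22]) cube([2622, 20, 419]);
translate([278, 461, 441]) cube([2622, 158, 22]);


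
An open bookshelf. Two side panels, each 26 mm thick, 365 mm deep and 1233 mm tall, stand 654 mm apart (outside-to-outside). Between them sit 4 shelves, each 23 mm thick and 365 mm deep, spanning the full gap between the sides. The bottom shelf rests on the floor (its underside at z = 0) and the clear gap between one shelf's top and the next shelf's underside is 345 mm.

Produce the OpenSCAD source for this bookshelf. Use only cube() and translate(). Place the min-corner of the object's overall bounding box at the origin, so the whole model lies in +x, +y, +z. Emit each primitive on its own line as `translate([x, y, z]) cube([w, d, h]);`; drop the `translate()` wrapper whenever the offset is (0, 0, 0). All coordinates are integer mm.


cube([26, 365, 1233]);
translate([628, 0, 0]) cube([26, 365, 1233]);
translate([26, 0, 0]) cube([602, 365, 23]);
translate([26, 0, 368]) cube([602, 365, 23]);
translate([26, 0, 736]) cube([602, 365, 23]);
translate([26, 0, 1104]) cube([602, 365, 23]);


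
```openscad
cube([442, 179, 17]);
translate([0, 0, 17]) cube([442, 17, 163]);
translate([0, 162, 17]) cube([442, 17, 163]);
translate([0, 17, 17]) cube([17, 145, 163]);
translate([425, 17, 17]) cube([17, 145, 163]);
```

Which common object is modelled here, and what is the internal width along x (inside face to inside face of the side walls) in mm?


An open box. The internal width is 408 mm.

A 442×179 base slab with four walls standing on it — an open box. The base is 442 mm wide and the walls are 17 mm thick, so the internal width is 442 − 2 × 17 = 408 mm.


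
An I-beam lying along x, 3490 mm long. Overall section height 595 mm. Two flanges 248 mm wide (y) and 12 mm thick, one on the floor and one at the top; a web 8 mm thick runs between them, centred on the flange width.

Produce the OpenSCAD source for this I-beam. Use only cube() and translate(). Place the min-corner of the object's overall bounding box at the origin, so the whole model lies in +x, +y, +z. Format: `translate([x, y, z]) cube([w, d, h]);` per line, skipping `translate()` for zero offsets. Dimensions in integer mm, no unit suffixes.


cube([3490, 248, 12]);
translate([0, 120, 12]) cube([3490, 8, 571]);
translate([0, 0, 583]) cube([3490, 248, 12]);


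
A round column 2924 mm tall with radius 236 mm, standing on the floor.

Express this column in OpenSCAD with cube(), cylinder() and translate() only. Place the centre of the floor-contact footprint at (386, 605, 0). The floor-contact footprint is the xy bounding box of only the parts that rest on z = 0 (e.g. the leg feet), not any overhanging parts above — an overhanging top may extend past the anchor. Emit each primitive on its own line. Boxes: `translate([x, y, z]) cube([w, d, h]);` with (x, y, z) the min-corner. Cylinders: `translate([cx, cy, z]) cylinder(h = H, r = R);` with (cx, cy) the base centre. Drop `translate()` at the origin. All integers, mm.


translate([386, 605, 0]) cylinder(h = 2924, r = 236);


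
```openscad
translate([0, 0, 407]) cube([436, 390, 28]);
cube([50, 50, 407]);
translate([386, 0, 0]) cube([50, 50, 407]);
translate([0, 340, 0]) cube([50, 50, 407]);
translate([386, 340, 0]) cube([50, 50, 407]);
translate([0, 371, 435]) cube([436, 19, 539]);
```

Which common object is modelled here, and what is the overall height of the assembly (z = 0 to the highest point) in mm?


A chair. The overall height is 974 mm.

A slab on four corner posts with a tall panel at the back — a chair. The seat slab sits at z = 407 with thickness 28, and the 539 mm backrest starts at the seat top, so the overall height is 407 + 28 + 539 = 974 mm.


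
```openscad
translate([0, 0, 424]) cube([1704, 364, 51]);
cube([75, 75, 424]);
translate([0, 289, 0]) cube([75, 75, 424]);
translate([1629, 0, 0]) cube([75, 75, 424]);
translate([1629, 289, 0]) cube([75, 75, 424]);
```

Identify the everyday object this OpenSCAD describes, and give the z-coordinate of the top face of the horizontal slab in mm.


A bench. The seat-top height is 475 mm.

A long slab on four corner posts — a bench. The slab sits at z = 424 with thickness 51, so the top is 424 + 51 = 475 mm.


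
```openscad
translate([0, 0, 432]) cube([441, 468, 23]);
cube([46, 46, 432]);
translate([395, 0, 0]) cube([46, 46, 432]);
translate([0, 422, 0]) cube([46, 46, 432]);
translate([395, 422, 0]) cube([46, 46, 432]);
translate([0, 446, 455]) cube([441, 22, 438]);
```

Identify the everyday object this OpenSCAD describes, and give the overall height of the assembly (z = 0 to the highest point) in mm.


A chair. The overall height is 893 mm.

A slab on four corner posts with a tall panel at the back — a chair. The seat slab sits at z = 432 with thickness 23, and the 438 mm backrest starts at the seat top, so the overall height is 432 + 23 + 438 = 893 mm.


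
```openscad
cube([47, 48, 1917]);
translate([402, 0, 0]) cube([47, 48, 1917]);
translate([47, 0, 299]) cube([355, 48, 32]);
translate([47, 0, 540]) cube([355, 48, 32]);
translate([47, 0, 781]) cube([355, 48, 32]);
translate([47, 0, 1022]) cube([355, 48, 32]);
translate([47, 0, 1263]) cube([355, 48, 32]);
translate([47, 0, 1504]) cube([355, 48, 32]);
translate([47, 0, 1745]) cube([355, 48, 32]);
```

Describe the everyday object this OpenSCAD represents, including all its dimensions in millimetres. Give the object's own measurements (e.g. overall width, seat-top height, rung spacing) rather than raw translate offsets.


A straight ladder. Two 47×48 mm vertical rails, 1917 mm tall, stand 449 mm apart (outside-to-outside) with their front faces coplanar on the −y side. 7 rungs, each 48 mm deep and 32 mm tall, span between the inner faces of the rails, front faces flush with the rails. The lowest rung's underside is at z = 299 mm and rungs are spaced 241 mm apart (underside to underside).


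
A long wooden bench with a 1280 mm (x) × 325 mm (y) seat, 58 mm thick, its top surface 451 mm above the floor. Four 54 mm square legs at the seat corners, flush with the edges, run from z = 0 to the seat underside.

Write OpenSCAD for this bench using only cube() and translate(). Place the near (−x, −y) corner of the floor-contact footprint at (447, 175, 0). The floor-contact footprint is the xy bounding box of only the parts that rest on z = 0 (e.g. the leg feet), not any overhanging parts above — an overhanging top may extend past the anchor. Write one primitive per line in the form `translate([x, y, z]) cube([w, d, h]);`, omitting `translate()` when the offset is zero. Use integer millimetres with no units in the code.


translate([447, 175, 393]) cube([1280, 325, 58]);
translate([447, 175, 0]) cube([54, 54, 393]);
translate([447, 446, 0]) cube([54, 54, 393]);
translate([1673, 175, 0]) cube([54, 54, 393]);
translate([1673, 446, 0]) cube([54, 54, 393]);


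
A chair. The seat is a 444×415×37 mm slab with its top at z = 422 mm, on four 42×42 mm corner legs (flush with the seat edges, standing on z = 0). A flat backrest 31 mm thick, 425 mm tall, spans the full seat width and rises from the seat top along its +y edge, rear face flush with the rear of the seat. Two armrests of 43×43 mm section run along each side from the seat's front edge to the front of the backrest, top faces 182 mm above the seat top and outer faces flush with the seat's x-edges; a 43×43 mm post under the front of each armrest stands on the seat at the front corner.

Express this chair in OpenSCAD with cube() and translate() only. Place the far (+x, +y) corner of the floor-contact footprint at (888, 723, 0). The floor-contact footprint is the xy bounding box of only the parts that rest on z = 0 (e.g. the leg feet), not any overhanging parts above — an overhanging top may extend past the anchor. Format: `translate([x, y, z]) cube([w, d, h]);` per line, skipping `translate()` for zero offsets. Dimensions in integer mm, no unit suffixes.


translate([444, 308, 385]) cube([444, 415, 37]);
translate([444, 308, 0]) cube([42, 42, 385]);
translate([846, 308, 0]) cube([42, 42, 385]);
translate([444, 681, 0]) cube([42, 42, 385]);
translate([846, 681, 0]) cube([42, 42, 385]);
translate([444, 692, 422]) cube([444, 31, 425]);
translate([444, 308, 561]) cube([43, 384, 43]);
translate([845, 308, 561]) cube([43, 384, 43]);
translate([444, 308, 422]) cube([43, 43, 139]);
translate([845, 308, 422]) cube([43, 43, 139]);


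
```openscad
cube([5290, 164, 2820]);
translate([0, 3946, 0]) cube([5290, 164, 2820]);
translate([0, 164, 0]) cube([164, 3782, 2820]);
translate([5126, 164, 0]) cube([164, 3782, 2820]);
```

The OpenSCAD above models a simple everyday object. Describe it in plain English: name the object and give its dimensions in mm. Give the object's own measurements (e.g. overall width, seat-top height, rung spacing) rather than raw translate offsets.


The wall frame of a small rectangular building: four walls, each 2820 mm tall and 164 mm thick, enclosing a footprint 5290 mm (x) by 4110 mm (y) outside-to-outside, with no floor or roof. The front and back walls (the −y and +y sides) span the full width; the two side walls fit between them.


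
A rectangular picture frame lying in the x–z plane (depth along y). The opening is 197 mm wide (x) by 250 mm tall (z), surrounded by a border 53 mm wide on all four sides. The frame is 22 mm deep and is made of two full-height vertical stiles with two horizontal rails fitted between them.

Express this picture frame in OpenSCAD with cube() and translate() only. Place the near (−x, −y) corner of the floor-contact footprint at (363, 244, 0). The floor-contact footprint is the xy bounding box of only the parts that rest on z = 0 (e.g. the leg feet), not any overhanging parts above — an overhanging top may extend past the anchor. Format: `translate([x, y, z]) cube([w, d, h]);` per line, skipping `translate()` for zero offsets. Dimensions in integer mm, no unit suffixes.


translate([363, 244, 0]) cube([53, 22, 356]);
translate([613, 244, 0]) cube([53, 22, 356]);
translate([416, 244, 0]) cube([197, 22, 53]);
translate([416, 244, 303]) cube([197, 22, 53]);


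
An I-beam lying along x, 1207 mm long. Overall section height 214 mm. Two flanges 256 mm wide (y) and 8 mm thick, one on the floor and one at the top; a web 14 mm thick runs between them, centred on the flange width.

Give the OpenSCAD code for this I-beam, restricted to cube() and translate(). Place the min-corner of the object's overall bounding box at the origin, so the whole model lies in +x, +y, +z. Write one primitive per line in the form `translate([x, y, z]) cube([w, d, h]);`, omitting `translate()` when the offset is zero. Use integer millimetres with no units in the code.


cube([1207, 256, 8]);
translate([0, 121, 8]) cube([1207, 14, 198]);
translate([0, 0, 206]) cube([1207, 256, 8]);


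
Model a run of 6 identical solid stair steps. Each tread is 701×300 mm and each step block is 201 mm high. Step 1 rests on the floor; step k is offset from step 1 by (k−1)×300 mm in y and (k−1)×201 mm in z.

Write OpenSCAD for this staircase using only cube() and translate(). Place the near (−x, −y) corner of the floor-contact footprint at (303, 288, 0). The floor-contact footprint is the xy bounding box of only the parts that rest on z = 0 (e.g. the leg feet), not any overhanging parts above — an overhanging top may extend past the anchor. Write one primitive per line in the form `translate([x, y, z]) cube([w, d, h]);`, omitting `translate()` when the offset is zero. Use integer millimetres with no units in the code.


translate([303, 288, 0]) cube([701, 300, 201]);
translate([303, 588, 201]) cube([701, 300, 201]);
translate([303, 888, 402]) cube([701, 300, 201]);
translate([303, 1188, 603]) cube([701, 300, 201]);
translate([303, 1488, 804]) cube([701, 300, 201]);
translate([303, 1788, 1005]) cube([701, 300, 201]);


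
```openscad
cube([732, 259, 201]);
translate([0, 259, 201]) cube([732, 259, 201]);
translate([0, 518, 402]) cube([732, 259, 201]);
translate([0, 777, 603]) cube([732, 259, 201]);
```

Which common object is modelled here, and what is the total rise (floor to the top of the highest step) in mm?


A staircase. The total rise is 804 mm.

4 identical blocks, each offset up and back from the previous — a staircase. Each step is 201 mm tall and there are 4 of them, so the total rise is 4 × 201 = 804 mm.


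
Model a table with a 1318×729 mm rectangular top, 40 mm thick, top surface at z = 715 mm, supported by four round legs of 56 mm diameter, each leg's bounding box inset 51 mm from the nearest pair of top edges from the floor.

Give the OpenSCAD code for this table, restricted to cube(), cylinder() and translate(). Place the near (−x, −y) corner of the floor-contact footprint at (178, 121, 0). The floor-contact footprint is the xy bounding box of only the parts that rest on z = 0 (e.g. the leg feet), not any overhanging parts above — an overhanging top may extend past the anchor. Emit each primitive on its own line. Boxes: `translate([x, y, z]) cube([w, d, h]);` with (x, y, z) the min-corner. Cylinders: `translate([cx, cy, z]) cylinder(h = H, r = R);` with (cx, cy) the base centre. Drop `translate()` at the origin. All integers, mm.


translate([127, 70, 675]) cube([1318, 729, 40]);
translate([206, 149, 0]) cylinder(h = 675, r = 28);
translate([1366, 149, 0]) cylinder(h = 675, r = 28);
translate([206, 720, 0]) cylinder(h = 675, r = 28);
translate([1366, 720, 0]) cylinder(h = 675, r = 28);


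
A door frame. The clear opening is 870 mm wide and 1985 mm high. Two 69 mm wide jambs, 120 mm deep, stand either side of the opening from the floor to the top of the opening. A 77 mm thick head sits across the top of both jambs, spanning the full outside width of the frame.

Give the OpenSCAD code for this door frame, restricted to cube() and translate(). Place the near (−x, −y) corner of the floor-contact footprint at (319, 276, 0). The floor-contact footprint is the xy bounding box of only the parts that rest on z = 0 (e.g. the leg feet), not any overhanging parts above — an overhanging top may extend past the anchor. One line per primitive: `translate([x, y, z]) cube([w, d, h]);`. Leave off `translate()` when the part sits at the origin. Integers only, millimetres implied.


translate([319, 276, 0]) cube([69, 120, 1985]);
translate([1258, 276, 0]) cube([69, 120, 1985]);
translate([319, 276, 1985]) cube([1008, 120, 77]);


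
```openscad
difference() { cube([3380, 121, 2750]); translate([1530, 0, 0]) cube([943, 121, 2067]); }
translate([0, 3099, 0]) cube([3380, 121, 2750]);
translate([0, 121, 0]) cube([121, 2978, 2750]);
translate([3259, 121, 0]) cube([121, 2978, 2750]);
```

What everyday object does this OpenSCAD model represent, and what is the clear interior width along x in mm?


A single room. The interior width is 3138 mm.

Four walls enclosing a rectangle with a door in the front wall — a room. Outside width 3380 minus two 121 mm walls gives 3138 mm.


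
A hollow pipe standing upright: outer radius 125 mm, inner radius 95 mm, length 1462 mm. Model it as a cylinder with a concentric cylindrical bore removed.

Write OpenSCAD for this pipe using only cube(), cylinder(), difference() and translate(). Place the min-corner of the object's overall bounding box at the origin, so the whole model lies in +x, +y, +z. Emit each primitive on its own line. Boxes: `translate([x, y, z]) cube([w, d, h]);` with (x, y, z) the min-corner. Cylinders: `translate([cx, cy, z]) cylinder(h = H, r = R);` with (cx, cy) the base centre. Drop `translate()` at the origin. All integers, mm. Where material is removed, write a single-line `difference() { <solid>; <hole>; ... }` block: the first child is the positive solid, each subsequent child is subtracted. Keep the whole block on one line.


difference() { translate([125, 125, 0]) cylinder(h = 1462, r = 125); translate([125, 125, 0]) cylinder(h = 1462, r = 95); }


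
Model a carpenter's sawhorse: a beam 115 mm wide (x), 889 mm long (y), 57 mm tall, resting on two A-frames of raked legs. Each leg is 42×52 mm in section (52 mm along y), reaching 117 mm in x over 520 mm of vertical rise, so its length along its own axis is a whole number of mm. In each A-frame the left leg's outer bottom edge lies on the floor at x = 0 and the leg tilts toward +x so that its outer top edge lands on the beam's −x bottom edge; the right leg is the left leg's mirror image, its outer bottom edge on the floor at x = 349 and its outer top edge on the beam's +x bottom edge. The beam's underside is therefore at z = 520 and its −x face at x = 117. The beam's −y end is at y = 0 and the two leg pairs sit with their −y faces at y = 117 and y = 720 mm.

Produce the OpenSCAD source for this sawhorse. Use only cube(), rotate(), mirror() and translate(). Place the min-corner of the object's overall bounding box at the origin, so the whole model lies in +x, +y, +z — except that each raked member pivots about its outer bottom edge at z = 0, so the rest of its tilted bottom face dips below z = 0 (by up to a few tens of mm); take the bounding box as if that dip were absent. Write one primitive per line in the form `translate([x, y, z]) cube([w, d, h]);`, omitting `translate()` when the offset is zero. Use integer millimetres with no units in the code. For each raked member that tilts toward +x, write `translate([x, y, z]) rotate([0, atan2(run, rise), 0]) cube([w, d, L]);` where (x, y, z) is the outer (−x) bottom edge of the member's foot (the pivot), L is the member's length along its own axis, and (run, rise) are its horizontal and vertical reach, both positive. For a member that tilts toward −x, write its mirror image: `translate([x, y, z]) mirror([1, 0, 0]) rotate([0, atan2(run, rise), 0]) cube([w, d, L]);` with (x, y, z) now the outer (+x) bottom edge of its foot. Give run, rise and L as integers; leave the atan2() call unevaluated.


translate([117, 0, 520]) cube([115, 889, 57]);
translate([0, 117, 0]) rotate([0, atan2(117, 520), 0]) cube([42, 52, 533]);
translate([349, 117, 0]) mirror([1, 0, 0]) rotate([0, atan2(117, 520), 0]) cube([42, 52, 533]);
translate([0, 720, 0]) rotate([0, atan2(117, 520), 0]) cube([42, 52, 533]);
translate([349, 720, 0]) mirror([1, 0, 0]) rotate([0, atan2(117, 520), 0]) cube([42, 52, 533]);


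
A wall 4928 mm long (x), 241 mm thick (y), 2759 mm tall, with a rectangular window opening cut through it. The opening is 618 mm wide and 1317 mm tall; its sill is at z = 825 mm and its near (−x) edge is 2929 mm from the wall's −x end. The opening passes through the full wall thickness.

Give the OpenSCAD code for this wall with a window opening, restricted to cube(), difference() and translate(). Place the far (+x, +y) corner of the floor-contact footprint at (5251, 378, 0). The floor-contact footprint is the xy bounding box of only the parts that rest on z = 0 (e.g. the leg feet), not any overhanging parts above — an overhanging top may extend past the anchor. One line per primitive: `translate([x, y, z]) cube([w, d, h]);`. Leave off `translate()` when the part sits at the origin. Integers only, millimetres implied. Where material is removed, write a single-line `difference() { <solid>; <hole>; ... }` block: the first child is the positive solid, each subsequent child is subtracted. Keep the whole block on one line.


difference() { translate([323, 137, 0]) cube([4928, 241, 2759]); translate([3252, 137, 825]) cube([618, 241, 1317]); }


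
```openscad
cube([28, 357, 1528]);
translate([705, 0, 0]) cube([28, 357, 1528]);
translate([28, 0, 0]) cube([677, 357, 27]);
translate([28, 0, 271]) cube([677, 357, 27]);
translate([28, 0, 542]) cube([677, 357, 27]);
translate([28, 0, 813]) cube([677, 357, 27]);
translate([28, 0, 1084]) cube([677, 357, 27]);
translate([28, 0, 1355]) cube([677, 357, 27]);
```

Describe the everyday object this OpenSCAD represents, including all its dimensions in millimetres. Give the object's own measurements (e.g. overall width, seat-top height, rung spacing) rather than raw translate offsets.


An open bookshelf. Two side panels, each 28 mm thick, 357 mm deep and 1528 mm tall, stand 733 mm apart (outside-to-outside). Between them sit 6 shelves, each 27 mm thick and 357 mm deep, spanning the full gap between the sides. The bottom shelf rests on the floor (its underside at z = 0) and the clear gap between one shelf's top and the next shelf's underside is 244 mm.


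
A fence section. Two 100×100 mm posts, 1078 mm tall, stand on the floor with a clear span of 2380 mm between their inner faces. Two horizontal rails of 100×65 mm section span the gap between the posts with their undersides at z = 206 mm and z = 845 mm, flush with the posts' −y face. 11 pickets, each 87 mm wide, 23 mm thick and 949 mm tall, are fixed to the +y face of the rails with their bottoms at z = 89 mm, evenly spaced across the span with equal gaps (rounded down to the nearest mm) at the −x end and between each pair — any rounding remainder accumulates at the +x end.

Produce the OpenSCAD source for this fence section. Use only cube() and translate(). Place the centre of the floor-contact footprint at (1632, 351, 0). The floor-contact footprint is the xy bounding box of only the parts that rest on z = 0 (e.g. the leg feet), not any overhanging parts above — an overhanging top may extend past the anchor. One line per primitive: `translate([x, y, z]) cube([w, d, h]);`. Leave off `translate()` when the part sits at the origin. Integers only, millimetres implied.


translate([342, 301, 0]) cube([100, 100, 1078]);
translate([2822, 301, 0]) cube([100, 100, 1078]);
translate([442, 301, 206]) cube([2380, 100, 65]);
translate([442, 301, 845]) cube([2380, 100, 65]);
translate([560, 401, 89]) cube([87, 23, 949]);
translate([765, 401, 89]) cube([87, 23, 949]);
translate([970, 401, 89]) cube([87, 23, 949]);
translate([1175, 401, 89]) cube([87, 23, 949]);
translate([1380, 401, 89]) cube([87, 23, 949]);
translate([1585, 401, 89]) cube([87, 23, 949]);
translate([1790, 401, 89]) cube([87, 23, 949]);
translate([1995, 401, 89]) cube([87, 23, 949]);
translate([2200, 401, 89]) cube([87, 23, 949]);
translate([2405, 401, 89]) cube([87, 23, 949]);
translate([2610, 401, 89]) cube([87, 23, 949]);


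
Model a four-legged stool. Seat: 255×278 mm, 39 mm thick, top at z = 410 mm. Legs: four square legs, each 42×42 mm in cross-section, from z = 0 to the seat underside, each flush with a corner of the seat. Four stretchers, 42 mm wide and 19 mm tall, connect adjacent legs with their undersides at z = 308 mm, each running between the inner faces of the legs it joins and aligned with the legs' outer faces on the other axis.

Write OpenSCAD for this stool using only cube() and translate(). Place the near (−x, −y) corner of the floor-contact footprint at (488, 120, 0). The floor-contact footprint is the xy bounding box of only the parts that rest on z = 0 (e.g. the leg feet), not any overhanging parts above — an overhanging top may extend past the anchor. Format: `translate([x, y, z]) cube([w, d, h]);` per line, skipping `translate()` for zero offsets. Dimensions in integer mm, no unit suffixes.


// leg_h = 410 - 39 = 371
// stretcher span = 255 - 2*42 = 171
translate([488, 120, 371]) cube([255, 278, 39]);
translate([488, 120, 0]) cube([42, 42, 371]);
translate([701, 120, 0]) cube([42, 42, 371]);
translate([488, 356, 0]) cube([42, 42, 371]);
translate([701, 356, 0]) cube([42, 42, 371]);
translate([530, 120, 308]) cube([171, 42, 19]);
translate([530, 356, 308]) cube([171, 42, 19]);
translate([488, 162, 308]) cube([42, 194, 19]);
translate([701, 162, 308]) cube([42, 194, 19]);


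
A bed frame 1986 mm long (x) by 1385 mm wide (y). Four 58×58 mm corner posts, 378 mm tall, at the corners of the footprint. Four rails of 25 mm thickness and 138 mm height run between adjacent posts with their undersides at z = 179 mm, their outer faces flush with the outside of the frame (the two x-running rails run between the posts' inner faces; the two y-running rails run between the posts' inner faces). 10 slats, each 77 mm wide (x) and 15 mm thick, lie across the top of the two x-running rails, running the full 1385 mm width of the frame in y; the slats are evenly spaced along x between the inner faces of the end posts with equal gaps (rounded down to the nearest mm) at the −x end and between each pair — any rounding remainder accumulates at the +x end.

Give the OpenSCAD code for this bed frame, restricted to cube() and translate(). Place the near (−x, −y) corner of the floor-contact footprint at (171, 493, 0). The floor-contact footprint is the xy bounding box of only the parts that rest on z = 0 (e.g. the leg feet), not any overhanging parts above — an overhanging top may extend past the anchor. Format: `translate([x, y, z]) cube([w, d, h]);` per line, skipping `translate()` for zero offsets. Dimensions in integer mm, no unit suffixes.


// slat z = rail_z + rail_h = 179 + 138 = 317
// slat gap = ⌊(1870 − 10·77) / 11⌋ = 100
translate([171, 493, 0]) cube([58, 58, 378]);
translate([171, 1820, 0]) cube([58, 58, 378]);
translate([2099, 493, 0]) cube([58, 58, 378]);
translate([2099, 1820, 0]) cube([58, 58, 378]);
translate([229, 493, 179]) cube([1870, 25, 138]);
translate([229, 1853, 179]) cube([1870, 25, 138]);
translate([171, 551, 179]) cube([25, 1269, 138]);
translate([2132, 551, 179]) cube([25, 1269, 138]);
translate([329, 493, 317]) cube([77, 1385, 15]);
translate([506, 493, 317]) cube([77, 1385, 15]);
translate([683, 493, 317]) cube([77, 1385, 15]);
translate([860, 493, 317]) cube([77, 1385, 15]);
translate([1037, 493, 317]) cube([77, 1385, 15]);
translate([1214, 493, 317]) cube([77, 1385, 15]);
translate([1391, 493, 317]) cube([77, 1385, 15]);
translate([1568, 493, 317]) cube([77, 1385, 15]);
translate([1745, 493, 317]) cube([77, 1385, 15]);
translate([1922, 493, 317]) cube([77, 1385, 15]);


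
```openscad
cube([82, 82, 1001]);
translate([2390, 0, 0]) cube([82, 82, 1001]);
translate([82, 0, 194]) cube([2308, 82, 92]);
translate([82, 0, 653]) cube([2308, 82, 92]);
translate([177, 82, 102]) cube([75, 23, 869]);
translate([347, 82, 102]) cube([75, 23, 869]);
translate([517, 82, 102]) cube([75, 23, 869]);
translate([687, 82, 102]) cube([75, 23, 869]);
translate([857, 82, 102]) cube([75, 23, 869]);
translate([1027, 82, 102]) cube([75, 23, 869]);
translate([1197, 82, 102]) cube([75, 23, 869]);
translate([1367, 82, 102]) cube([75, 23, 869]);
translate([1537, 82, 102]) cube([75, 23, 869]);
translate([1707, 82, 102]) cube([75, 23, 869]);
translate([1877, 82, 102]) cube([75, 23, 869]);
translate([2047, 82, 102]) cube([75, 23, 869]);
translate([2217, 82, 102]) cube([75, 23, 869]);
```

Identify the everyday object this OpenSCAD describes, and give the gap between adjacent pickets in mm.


A fence section. The picket gap is 95 mm.

Two posts, two rails, 13 pickets — a fence section. Span 2308 mm holds 13 pickets of 75 mm with 14 equal gaps: ⌊(2308 − 13·75) / 14⌋ = 95 mm.


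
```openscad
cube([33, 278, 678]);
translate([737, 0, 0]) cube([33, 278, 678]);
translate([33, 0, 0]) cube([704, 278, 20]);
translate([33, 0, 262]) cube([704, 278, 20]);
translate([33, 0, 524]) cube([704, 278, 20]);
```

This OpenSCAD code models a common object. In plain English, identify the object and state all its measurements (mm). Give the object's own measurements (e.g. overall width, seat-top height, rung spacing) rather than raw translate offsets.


An open bookshelf. Two side panels, each 33 mm thick, 278 mm deep and 678 mm tall, stand 770 mm apart (outside-to-outside). Between them sit 3 shelves, each 20 mm thick and 278 mm deep, spanning the full gap between the sides. The bottom shelf rests on the floor (its underside at z = 0) and the clear gap between one shelf's top and the next shelf's underside is 242 mm.


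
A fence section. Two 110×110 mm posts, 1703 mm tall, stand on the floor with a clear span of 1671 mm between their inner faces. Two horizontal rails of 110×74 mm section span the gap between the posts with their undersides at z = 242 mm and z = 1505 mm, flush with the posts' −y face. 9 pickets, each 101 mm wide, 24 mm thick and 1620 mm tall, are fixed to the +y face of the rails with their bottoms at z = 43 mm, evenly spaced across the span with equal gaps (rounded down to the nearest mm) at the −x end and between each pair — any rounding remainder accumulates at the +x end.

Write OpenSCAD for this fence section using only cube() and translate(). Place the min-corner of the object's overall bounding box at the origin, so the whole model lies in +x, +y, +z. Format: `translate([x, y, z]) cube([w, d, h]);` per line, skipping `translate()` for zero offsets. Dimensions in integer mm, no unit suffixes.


cube([110, 110, 1703]);
translate([1781, 0, 0]) cube([110, 110, 1703]);
translate([110, 0, 242]) cube([1671, 110, 74]);
translate([110, 0, 1505]) cube([1671, 110, 74]);
translate([186, 110, 43]) cube([101, 24, 1620]);
translate([363, 110, 43]) cube([101, 24, 1620]);
translate([540, 110, 43]) cube([101, 24, 1620]);
translate([717, 110, 43]) cube([101, 24, 1620]);
translate([894, 110, 43]) cube([101, 24, 1620]);
translate([1071, 110, 43]) cube([101, 24, 1620]);
translate([1248, 110, 43]) cube([101, 24, 1620]);
translate([1425, 110, 43]) cube([101, 24, 1620]);
translate([1602, 110, 43]) cube([101, 24, 1620]);


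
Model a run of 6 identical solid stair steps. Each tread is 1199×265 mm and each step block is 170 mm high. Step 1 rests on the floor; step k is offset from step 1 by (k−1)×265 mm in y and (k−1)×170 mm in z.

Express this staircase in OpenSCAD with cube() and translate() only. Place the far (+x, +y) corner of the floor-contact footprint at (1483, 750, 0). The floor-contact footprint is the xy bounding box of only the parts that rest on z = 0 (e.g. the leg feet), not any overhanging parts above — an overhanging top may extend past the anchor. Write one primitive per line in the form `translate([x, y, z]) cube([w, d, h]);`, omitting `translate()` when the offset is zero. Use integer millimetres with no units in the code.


translate([284, 485, 0]) cube([1199, 265, 170]);
translate([284, 750, 170]) cube([1199, 265, 170]);
translate([284, 1015, 340]) cube([1199, 265, 170]);
translate([284, 1280, 510]) cube([1199, 265, 170]);
translate([284, 1545, 680]) cube([1199, 265, 170]);
translate([284, 1810, 850]) cube([1199, 265, 170]);


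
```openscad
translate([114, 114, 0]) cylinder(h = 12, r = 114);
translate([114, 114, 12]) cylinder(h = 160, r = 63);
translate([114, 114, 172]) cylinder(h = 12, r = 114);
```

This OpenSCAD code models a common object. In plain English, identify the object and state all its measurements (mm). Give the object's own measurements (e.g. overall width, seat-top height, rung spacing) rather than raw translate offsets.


A spool: two coaxial disc flanges of radius 114 mm and thickness 12 mm, joined by a core cylinder of radius 63 mm and height 160 mm. The lower flange rests on z = 0 and the three cylinders share a vertical axis.


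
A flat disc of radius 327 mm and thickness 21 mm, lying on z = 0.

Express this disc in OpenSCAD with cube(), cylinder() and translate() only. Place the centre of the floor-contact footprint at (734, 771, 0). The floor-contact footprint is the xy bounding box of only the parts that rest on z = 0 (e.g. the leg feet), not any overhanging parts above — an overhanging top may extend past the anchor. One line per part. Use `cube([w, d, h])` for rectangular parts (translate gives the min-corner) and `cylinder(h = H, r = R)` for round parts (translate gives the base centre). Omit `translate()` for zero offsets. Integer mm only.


translate([734, 771, 0]) cylinder(h = 21, r = 327);
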